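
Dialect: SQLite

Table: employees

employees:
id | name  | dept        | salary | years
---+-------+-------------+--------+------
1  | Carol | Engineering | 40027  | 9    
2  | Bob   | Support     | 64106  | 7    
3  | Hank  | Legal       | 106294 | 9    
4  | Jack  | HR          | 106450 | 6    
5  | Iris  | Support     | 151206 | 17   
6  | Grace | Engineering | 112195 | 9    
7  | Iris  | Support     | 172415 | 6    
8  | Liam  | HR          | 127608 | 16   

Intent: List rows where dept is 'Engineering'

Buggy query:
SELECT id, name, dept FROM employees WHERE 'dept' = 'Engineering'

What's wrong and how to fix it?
Bug: 'dept' in single quotes is a string literal, not the column; the comparison is literal-vs-literal and never true

Fix: Remove the quotes around the column name (or use double quotes for an identifier)

Corrected query:
SELECT id, name, dept FROM employees WHERE dept = 'Engineering'

Result:
id | name  | dept       
---+-------+------------
1  | Carol | Engineering
6  | Grace | Engineering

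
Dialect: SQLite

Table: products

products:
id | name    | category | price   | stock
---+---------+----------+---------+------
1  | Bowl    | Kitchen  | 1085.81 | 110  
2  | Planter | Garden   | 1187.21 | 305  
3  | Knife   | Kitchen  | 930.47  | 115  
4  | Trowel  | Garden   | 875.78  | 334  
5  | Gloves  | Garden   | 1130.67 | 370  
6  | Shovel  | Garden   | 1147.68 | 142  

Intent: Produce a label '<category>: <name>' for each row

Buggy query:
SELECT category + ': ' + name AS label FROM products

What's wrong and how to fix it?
Bug: '+' is numeric addition; on text columns SQLite converts them to 0 instead of concatenating

Fix: Replace + with || to concatenate text

Corrected query:
SELECT category || ': ' || name AS label FROM products

Result:
label          
---------------
Kitchen: Bowl  
Garden: Planter
Kitchen: Knife 
Garden: Trowel 
Garden: Gloves 
Garden: Shovel 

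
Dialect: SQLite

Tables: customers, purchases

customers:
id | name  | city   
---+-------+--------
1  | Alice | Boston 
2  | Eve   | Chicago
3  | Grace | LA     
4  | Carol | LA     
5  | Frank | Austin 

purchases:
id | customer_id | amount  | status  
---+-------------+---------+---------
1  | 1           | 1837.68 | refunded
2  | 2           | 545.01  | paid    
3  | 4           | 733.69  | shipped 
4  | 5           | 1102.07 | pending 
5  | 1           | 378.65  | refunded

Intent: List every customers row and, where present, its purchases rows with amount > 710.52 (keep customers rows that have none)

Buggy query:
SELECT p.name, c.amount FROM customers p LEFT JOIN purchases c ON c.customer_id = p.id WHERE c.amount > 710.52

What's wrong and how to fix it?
Bug: A WHERE condition on the right-hand table after LEFT JOIN drops unmatched parents

Fix: Put 'c.amount > 710.52' in the JOIN's ON clause instead of WHERE

Corrected query:
SELECT p.name, c.amount FROM customers p LEFT JOIN purchases c ON c.customer_id = p.id AND c.amount > 710.52

Result:
name  | amount 
------+--------
Alice | 1837.68
Eve   | NULL   
Grace | NULL   
Carol | 733.69 
Frank | 1102.07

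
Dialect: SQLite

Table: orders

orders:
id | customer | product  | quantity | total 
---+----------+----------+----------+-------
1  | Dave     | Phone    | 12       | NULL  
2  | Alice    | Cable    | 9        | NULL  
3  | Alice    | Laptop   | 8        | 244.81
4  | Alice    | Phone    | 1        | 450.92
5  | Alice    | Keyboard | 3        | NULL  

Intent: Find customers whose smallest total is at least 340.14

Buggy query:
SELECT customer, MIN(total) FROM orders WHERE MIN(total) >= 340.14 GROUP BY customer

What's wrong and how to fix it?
Bug: Aggregates like MIN are computed per group after WHERE runs

Fix: Replace WHERE with HAVING after the GROUP BY

Corrected query:
SELECT customer, MIN(total) FROM orders GROUP BY customer HAVING MIN(total) >= 340.14

Result:
(no rows)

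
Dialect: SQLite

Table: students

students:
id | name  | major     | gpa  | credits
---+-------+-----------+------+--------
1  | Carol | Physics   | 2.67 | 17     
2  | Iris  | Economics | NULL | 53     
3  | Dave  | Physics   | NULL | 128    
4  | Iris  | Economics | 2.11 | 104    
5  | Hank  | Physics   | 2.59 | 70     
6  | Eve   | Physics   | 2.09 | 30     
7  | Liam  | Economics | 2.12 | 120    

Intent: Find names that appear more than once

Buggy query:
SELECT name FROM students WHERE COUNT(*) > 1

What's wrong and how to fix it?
Bug: WHERE can't reference COUNT(*); aggregates are computed after WHERE

Fix: GROUP BY name, then filter groups with HAVING COUNT(*) > 1

Corrected query:
SELECT name FROM students GROUP BY name HAVING COUNT(*) > 1

Result:
name
----
Iris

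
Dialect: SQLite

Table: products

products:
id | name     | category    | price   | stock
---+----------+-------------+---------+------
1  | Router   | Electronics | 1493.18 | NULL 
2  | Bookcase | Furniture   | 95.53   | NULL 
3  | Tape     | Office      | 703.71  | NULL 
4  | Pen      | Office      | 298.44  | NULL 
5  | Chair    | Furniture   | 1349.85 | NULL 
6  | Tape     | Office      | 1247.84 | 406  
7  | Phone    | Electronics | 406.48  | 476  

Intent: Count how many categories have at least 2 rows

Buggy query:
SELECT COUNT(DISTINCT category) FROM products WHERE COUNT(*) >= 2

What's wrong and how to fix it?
Bug: WHERE filters individual rows, not groups, so a group-level COUNT is invalid there

Fix: Use a subquery that GROUPs and filters with HAVING, then count its rows

Corrected query:
SELECT COUNT(*) FROM (SELECT category FROM products GROUP BY category HAVING COUNT(*) >= 2)

Result:
COUNT(*)
--------
3       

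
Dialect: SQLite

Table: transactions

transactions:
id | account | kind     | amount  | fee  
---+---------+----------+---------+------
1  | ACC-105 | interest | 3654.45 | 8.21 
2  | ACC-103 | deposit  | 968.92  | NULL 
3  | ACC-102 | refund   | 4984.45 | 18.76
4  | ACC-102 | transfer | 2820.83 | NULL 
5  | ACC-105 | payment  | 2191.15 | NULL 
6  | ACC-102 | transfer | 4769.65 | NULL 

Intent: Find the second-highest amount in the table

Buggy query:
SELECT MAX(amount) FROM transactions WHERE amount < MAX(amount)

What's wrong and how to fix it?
Bug: The inner MAX is an aggregate inside WHERE, which is not allowed

Fix: Compute the overall MAX in a subquery, then take MAX of rows below it

Corrected query:
SELECT MAX(amount) FROM transactions WHERE amount < (SELECT MAX(amount) FROM transactions)

Result:
MAX(amount)
-----------
4769.65    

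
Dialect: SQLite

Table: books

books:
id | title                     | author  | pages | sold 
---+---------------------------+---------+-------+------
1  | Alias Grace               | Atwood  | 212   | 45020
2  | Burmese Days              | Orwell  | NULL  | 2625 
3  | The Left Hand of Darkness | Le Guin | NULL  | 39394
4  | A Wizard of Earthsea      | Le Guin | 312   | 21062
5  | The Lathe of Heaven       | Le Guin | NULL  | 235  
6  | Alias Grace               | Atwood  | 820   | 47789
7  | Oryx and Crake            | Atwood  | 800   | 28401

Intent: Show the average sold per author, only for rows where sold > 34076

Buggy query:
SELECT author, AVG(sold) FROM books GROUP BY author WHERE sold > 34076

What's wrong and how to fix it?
Bug: WHERE cannot follow GROUP BY

Fix: Move the WHERE clause before GROUP BY

Corrected query:
SELECT author, AVG(sold) FROM books WHERE sold > 34076 GROUP BY author

Result:
author  | AVG(sold)
--------+----------
Atwood  | 46404.5  
Le Guin | 39394    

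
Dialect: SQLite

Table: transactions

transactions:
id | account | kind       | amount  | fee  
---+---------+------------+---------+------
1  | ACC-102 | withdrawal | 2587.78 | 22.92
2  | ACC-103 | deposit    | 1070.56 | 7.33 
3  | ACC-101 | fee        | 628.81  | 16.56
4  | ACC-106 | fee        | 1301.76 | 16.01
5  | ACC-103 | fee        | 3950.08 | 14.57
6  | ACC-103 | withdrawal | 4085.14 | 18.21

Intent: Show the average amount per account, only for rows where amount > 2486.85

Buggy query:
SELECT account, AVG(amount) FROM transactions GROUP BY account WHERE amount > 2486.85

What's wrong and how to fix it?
Bug: WHERE cannot follow GROUP BY

Fix: Place WHERE between FROM and GROUP BY

Corrected query:
SELECT account, AVG(amount) FROM transactions WHERE amount > 2486.85 GROUP BY account

Result:
account | AVG(amount)
--------+------------
ACC-102 | 2587.78    
ACC-103 | 4017.61    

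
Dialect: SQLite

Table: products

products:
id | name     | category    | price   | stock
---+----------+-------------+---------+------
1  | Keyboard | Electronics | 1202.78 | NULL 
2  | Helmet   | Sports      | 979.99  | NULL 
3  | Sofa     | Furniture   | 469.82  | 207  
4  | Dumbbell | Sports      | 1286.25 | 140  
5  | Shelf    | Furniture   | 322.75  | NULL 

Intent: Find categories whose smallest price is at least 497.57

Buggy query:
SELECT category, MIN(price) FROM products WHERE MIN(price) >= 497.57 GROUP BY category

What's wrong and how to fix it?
Bug: MIN() in WHERE is a misuse of aggregate

Fix: Replace WHERE with HAVING after the GROUP BY

Corrected query:
SELECT category, MIN(price) FROM products GROUP BY category HAVING MIN(price) >= 497.57

Result:
category    | MIN(price)
------------+-----------
Electronics | 1202.78   
Sports      | 979.99    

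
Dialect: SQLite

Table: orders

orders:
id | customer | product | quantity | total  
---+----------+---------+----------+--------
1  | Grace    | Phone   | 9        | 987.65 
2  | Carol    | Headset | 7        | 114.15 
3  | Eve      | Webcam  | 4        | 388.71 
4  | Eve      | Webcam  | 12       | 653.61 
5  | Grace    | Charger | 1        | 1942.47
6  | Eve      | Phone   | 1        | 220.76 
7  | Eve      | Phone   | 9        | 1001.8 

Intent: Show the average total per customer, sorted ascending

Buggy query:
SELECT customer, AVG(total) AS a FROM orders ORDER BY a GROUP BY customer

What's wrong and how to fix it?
Bug: ORDER BY appears before GROUP BY; SQL clause order requires GROUP BY first

Fix: Reorder: SELECT … FROM … GROUP BY … ORDER BY …

Corrected query:
SELECT customer, AVG(total) AS a FROM orders GROUP BY customer ORDER BY a

Result:
customer | a      
---------+--------
Carol    | 114.15 
Eve      | 566.22 
Grace    | 1465.06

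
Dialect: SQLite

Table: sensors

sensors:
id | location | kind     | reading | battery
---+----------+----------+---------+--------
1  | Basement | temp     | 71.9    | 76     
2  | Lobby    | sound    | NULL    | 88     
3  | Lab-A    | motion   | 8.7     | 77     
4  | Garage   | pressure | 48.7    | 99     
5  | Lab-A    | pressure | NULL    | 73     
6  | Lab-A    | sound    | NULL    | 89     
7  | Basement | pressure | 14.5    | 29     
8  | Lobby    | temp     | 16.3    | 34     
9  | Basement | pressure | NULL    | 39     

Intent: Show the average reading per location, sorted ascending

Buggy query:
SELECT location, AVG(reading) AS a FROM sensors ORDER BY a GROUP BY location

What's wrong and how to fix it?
Bug: GROUP BY must precede ORDER BY

Fix: Reorder: SELECT … FROM … GROUP BY … ORDER BY …

Corrected query:
SELECT location, AVG(reading) AS a FROM sensors GROUP BY location ORDER BY a

Result:
location | a   
---------+-----
Lab-A    | 8.7 
Lobby    | 16.3
Basement | 43.2
Garage   | 48.7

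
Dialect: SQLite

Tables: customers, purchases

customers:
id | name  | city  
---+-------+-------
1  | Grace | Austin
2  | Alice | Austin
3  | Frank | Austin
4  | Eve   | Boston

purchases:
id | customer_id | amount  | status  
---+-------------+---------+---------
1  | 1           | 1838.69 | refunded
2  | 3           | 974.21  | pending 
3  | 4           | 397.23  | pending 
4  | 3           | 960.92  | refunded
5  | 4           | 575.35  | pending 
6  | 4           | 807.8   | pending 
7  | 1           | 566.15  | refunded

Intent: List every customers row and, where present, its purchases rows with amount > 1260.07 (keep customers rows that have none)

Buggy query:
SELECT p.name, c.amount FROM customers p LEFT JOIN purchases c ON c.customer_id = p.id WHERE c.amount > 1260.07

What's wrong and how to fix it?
Bug: Filtering c.amount in WHERE discards the NULL rows produced by LEFT JOIN, turning it into an inner join

Fix: Move the right-table condition into the ON clause so unmatched parents are kept

Corrected query:
SELECT p.name, c.amount FROM customers p LEFT JOIN purchases c ON c.customer_id = p.id AND c.amount > 1260.07

Result:
name  | amount 
------+--------
Grace | 1838.69
Alice | NULL   
Frank | NULL   
Eve   | NULL   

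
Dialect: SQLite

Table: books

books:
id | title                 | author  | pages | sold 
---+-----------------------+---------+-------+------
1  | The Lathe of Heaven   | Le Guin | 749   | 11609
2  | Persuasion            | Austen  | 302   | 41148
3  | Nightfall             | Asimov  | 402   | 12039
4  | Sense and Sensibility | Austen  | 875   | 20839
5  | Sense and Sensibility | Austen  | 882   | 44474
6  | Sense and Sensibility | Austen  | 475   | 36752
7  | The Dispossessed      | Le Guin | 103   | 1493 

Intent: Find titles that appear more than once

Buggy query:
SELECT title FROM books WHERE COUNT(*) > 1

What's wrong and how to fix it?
Bug: COUNT(*) is an aggregate and cannot be used in WHERE

Fix: Group first, then use HAVING for the count condition

Corrected query:
SELECT title FROM books GROUP BY title HAVING COUNT(*) > 1

Result:
title                
---------------------
Sense and Sensibility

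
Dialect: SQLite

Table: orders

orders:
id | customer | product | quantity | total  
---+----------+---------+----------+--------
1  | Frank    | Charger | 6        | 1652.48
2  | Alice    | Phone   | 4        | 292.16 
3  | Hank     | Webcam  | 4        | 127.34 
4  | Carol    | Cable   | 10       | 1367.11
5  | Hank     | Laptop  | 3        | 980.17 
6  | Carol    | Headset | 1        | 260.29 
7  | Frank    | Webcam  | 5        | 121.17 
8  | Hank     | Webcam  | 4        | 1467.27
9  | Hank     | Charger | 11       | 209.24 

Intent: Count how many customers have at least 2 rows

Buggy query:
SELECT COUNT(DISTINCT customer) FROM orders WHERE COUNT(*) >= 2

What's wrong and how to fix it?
Bug: WHERE filters individual rows, not groups, so a group-level COUNT is invalid there

Fix: Use a subquery that GROUPs and filters with HAVING, then count its rows

Corrected query:
SELECT COUNT(*) FROM (SELECT customer FROM orders GROUP BY customer HAVING COUNT(*) >= 2)

Result:
COUNT(*)
--------
3       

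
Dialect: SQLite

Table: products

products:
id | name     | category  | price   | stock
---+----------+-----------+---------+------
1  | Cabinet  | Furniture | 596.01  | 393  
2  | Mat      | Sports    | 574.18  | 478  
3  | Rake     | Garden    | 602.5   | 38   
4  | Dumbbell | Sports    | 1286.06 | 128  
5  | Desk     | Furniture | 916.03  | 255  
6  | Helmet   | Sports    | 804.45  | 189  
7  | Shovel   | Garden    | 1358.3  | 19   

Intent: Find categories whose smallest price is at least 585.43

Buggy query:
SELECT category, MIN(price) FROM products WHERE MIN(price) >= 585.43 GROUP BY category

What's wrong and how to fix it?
Bug: Aggregates like MIN are computed per group after WHERE runs

Fix: Use HAVING for the per-group MIN condition

Corrected query:
SELECT category, MIN(price) FROM products GROUP BY category HAVING MIN(price) >= 585.43

Result:
category  | MIN(price)
----------+-----------
Furniture | 596.01    
Garden    | 602.5     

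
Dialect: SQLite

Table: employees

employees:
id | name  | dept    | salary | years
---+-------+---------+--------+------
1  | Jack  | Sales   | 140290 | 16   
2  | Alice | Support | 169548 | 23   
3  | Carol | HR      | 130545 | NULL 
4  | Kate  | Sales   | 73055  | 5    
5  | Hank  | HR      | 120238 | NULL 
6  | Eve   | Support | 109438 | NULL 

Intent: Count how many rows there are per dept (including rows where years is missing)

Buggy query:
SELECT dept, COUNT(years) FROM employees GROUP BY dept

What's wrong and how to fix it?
Bug: COUNT(column) counts non-NULL values only; rows with NULL years aren't counted

Fix: Replace COUNT(years) with COUNT(*)

Corrected query:
SELECT dept, COUNT(*) FROM employees GROUP BY dept

Result:
dept    | COUNT(*)
--------+---------
HR      | 2       
Sales   | 2       
Support | 2       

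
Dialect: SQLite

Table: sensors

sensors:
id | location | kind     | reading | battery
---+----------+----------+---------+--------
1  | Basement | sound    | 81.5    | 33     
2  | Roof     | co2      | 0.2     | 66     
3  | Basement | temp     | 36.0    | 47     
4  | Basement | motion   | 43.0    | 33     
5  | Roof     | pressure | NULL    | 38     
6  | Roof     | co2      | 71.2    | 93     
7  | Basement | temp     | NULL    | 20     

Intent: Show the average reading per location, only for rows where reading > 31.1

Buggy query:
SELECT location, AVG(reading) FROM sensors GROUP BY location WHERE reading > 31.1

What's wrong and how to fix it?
Bug: Row-level WHERE must come before GROUP BY in the clause order

Fix: Place WHERE between FROM and GROUP BY

Corrected query:
SELECT location, AVG(reading) FROM sensors WHERE reading > 31.1 GROUP BY location

Result:
location | AVG(reading)
---------+-------------
Basement | 53.5        
Roof     | 71.2        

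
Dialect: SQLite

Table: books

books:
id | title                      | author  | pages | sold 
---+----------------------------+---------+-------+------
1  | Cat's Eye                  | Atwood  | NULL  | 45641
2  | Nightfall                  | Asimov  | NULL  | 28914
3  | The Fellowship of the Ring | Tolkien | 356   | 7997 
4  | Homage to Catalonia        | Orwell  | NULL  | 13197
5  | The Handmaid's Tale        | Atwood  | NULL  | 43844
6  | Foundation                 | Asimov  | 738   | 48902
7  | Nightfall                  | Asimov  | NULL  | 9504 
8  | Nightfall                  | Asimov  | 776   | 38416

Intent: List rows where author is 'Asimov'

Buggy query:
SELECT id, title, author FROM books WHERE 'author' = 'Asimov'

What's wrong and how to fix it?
Bug: 'author' in single quotes is a string literal, not the column; the comparison is literal-vs-literal and never true

Fix: Reference the column as author without single quotes

Corrected query:
SELECT id, title, author FROM books WHERE author = 'Asimov'

Result:
id | title      | author
---+------------+-------
2  | Nightfall  | Asimov
6  | Foundation | Asimov
7  | Nightfall  | Asimov
8  | Nightfall  | Asimov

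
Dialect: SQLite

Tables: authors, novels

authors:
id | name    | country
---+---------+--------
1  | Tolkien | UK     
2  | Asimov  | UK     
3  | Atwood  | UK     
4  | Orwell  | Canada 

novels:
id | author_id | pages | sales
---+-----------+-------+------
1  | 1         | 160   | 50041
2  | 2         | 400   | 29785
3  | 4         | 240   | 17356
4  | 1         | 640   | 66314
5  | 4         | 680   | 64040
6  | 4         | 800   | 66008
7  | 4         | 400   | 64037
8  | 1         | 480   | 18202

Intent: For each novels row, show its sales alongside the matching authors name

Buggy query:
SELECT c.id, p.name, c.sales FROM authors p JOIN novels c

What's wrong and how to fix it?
Bug: Missing join condition: each novels row is matched to all authors rows instead of just its own

Fix: Specify the join condition linking the foreign key to the parent id

Corrected query:
SELECT c.id, p.name, c.sales FROM authors p JOIN novels c ON c.author_id = p.id

Result:
id | name    | sales
---+---------+------
1  | Tolkien | 50041
2  | Asimov  | 29785
3  | Orwell  | 17356
4  | Tolkien | 66314
5  | Orwell  | 64040
6  | Orwell  | 66008
7  | Orwell  | 64037
8  | Tolkien | 18202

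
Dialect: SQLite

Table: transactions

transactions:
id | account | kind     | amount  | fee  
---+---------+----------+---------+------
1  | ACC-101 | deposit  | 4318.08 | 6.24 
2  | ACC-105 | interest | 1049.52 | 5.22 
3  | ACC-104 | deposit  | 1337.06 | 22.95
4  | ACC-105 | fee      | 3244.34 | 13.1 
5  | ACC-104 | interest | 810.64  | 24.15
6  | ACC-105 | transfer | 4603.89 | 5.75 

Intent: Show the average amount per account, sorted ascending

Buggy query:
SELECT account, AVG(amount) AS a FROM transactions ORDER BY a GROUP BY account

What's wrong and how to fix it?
Bug: ORDER BY appears before GROUP BY; SQL clause order requires GROUP BY first

Fix: Reorder: SELECT … FROM … GROUP BY … ORDER BY …

Corrected query:
SELECT account, AVG(amount) AS a FROM transactions GROUP BY account ORDER BY a

Result:
account | a          
--------+------------
ACC-104 | 1073.85    
ACC-105 | 2965.916667
ACC-101 | 4318.08    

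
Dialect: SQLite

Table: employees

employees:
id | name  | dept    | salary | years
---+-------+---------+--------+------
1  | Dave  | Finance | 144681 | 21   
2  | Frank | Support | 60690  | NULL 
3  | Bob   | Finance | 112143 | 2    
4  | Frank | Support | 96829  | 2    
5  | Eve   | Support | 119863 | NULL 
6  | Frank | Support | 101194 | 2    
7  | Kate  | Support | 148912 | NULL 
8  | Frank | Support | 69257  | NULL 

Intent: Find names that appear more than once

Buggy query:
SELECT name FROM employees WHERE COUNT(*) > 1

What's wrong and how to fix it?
Bug: WHERE can't reference COUNT(*); aggregates are computed after WHERE

Fix: GROUP BY name, then filter groups with HAVING COUNT(*) > 1

Corrected query:
SELECT name FROM employees GROUP BY name HAVING COUNT(*) > 1

Result:
name 
-----
Frank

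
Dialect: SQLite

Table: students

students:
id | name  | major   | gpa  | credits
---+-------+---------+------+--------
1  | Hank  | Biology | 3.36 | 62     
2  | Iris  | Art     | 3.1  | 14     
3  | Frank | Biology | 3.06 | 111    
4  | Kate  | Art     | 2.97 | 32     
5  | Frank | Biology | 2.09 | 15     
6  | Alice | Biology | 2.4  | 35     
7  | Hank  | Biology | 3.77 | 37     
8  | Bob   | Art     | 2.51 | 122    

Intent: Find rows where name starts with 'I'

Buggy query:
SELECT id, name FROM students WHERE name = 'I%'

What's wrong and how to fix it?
Bug: Wildcards only work with LIKE; '=' treats '%' as a literal character

Fix: Replace '=' with LIKE so 'I%' is treated as a pattern

Corrected query:
SELECT id, name FROM students WHERE name LIKE 'I%'

Result:
id | name
---+-----
2  | Iris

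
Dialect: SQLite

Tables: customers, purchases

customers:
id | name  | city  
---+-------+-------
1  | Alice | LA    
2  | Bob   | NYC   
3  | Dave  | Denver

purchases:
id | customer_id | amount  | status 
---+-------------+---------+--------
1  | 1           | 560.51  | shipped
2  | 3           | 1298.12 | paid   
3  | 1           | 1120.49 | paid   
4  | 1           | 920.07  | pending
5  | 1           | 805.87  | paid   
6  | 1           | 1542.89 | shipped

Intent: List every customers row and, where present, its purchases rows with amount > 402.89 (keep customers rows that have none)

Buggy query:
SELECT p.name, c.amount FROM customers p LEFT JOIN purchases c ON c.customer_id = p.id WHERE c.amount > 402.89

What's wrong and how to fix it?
Bug: Filtering c.amount in WHERE discards the NULL rows produced by LEFT JOIN, turning it into an inner join

Fix: Move the right-table condition into the ON clause so unmatched parents are kept

Corrected query:
SELECT p.name, c.amount FROM customers p LEFT JOIN purchases c ON c.customer_id = p.id AND c.amount > 402.89

Result:
name  | amount 
------+--------
Alice | 560.51 
Alice | 805.87 
Alice | 920.07 
Alice | 1120.49
Alice | 1542.89
Bob   | NULL   
Dave  | 1298.12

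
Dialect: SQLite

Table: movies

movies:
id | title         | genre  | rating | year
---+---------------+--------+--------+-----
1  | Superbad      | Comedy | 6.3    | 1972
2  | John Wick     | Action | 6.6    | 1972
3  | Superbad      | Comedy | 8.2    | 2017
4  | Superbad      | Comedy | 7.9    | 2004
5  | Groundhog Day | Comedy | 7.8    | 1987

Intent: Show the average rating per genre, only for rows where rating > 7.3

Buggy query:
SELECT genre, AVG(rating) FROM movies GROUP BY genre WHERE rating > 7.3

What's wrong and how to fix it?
Bug: WHERE cannot follow GROUP BY

Fix: Move the WHERE clause before GROUP BY

Corrected query:
SELECT genre, AVG(rating) FROM movies WHERE rating > 7.3 GROUP BY genre

Result:
genre  | AVG(rating)
-------+------------
Comedy | 7.966667   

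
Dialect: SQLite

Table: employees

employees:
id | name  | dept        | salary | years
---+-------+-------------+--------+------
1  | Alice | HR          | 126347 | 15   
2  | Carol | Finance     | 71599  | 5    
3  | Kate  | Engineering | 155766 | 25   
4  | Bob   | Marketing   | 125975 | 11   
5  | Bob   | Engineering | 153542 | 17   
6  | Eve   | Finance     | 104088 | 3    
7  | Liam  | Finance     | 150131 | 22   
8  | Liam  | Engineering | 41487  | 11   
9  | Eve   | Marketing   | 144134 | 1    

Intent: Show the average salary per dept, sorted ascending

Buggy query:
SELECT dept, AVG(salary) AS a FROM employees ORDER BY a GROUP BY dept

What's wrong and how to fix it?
Bug: ORDER BY appears before GROUP BY; SQL clause order requires GROUP BY first

Fix: Reorder: SELECT … FROM … GROUP BY … ORDER BY …

Corrected query:
SELECT dept, AVG(salary) AS a FROM employees GROUP BY dept ORDER BY a

Result:
dept        | a            
------------+--------------
Finance     | 108606       
Engineering | 116931.666667
HR          | 126347       
Marketing   | 135054.5     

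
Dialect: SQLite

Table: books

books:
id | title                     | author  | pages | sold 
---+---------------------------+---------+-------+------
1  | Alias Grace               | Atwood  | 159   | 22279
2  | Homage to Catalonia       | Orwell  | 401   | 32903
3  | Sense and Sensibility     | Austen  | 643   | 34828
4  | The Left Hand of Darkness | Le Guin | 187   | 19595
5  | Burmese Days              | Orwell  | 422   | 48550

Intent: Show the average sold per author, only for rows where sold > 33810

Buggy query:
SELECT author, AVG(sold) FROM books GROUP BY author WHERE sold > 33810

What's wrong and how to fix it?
Bug: Row-level WHERE must come before GROUP BY in the clause order

Fix: Place WHERE between FROM and GROUP BY

Corrected query:
SELECT author, AVG(sold) FROM books WHERE sold > 33810 GROUP BY author

Result:
author | AVG(sold)
-------+----------
Austen | 34828    
Orwell | 48550    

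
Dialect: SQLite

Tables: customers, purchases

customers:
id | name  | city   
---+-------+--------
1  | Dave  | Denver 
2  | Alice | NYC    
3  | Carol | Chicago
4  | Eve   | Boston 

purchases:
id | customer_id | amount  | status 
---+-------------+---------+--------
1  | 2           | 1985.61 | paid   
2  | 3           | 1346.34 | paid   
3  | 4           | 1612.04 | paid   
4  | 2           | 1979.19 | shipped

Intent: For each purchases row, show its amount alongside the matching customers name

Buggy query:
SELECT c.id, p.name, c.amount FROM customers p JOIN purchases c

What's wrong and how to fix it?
Bug: JOIN with no ON clause produces a cartesian product; every purchases row pairs with every customers row

Fix: Add ON c.customer_id = p.id to the JOIN

Corrected query:
SELECT c.id, p.name, c.amount FROM customers p JOIN purchases c ON c.customer_id = p.id

Result:
id | name  | amount 
---+-------+--------
1  | Alice | 1985.61
2  | Carol | 1346.34
3  | Eve   | 1612.04
4  | Alice | 1979.19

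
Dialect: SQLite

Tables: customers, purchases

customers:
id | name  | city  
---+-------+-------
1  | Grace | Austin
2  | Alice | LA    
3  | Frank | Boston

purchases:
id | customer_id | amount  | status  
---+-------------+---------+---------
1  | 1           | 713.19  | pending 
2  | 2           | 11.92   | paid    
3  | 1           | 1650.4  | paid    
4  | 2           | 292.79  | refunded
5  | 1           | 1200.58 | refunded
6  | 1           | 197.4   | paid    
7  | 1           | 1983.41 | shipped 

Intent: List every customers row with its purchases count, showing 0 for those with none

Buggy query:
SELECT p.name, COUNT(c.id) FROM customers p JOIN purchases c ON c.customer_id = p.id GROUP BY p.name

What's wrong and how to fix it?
Bug: An inner join excludes parents with zero children

Fix: Use LEFT JOIN so parents without children still appear (COUNT(c.id) gives 0)

Corrected query:
SELECT p.name, COUNT(c.id) FROM customers p LEFT JOIN purchases c ON c.customer_id = p.id GROUP BY p.name

Result:
name  | COUNT(c.id)
------+------------
Alice | 2          
Frank | 0          
Grace | 5          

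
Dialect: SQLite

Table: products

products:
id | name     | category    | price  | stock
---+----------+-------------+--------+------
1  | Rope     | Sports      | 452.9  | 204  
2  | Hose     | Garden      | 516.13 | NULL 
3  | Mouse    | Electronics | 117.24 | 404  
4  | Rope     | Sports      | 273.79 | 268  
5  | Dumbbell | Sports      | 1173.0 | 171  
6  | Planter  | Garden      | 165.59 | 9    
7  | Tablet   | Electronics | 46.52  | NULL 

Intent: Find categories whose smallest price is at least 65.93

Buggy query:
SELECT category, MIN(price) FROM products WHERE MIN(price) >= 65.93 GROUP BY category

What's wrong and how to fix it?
Bug: Aggregates like MIN are computed per group after WHERE runs

Fix: Use HAVING for the per-group MIN condition

Corrected query:
SELECT category, MIN(price) FROM products GROUP BY category HAVING MIN(price) >= 65.93

Result:
category | MIN(price)
---------+-----------
Garden   | 165.59    
Sports   | 273.79    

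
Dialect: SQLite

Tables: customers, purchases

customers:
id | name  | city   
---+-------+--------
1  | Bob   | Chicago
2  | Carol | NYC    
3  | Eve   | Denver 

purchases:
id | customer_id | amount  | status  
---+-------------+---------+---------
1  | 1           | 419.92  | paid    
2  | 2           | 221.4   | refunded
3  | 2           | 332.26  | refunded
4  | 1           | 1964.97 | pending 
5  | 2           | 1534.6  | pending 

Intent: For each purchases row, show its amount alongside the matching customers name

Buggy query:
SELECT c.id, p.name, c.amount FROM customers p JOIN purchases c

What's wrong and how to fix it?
Bug: JOIN with no ON clause produces a cartesian product; every purchases row pairs with every customers row

Fix: Specify the join condition linking the foreign key to the parent id

Corrected query:
SELECT c.id, p.name, c.amount FROM customers p JOIN purchases c ON c.customer_id = p.id

Result:
id | name  | amount 
---+-------+--------
1  | Bob   | 419.92 
2  | Carol | 221.4  
3  | Carol | 332.26 
4  | Bob   | 1964.97
5  | Carol | 1534.6 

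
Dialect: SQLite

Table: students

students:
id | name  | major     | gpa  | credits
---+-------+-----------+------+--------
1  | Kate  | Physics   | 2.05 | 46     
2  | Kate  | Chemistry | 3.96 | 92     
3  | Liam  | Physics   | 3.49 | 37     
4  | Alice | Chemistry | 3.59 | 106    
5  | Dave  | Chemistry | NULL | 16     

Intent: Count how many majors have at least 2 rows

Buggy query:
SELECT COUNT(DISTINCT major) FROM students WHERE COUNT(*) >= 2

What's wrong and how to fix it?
Bug: COUNT(*) cannot appear in WHERE; the per-group count doesn't exist yet

Fix: Use a subquery that GROUPs and filters with HAVING, then count its rows

Corrected query:
SELECT COUNT(*) FROM (SELECT major FROM students GROUP BY major HAVING COUNT(*) >= 2)

Result:
COUNT(*)
--------
2       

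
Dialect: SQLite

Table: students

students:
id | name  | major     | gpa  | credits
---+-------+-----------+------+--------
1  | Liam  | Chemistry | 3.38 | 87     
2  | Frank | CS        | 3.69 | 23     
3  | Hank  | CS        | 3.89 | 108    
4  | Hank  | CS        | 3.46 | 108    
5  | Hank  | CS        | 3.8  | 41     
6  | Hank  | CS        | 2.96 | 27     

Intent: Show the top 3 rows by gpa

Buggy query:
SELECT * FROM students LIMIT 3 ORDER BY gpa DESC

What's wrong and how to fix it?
Bug: LIMIT must come after ORDER BY

Fix: Sort with ORDER BY, then apply LIMIT

Corrected query:
SELECT * FROM students ORDER BY gpa DESC LIMIT 3

Result:
id | name  | major | gpa  | credits
---+-------+-------+------+--------
3  | Hank  | CS    | 3.89 | 108    
5  | Hank  | CS    | 3.8  | 41     
2  | Frank | CS    | 3.69 | 23     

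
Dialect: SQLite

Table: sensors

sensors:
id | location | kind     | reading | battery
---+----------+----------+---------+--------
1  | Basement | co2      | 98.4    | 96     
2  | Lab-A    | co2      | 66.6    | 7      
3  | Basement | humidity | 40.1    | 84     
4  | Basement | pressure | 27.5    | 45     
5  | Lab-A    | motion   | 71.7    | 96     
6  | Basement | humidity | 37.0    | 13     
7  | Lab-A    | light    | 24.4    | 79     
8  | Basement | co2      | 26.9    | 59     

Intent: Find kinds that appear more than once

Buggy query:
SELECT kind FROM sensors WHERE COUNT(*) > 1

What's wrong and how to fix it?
Bug: WHERE can't reference COUNT(*); aggregates are computed after WHERE

Fix: GROUP BY kind, then filter groups with HAVING COUNT(*) > 1

Corrected query:
SELECT kind FROM sensors GROUP BY kind HAVING COUNT(*) > 1

Result:
kind    
--------
co2     
humidity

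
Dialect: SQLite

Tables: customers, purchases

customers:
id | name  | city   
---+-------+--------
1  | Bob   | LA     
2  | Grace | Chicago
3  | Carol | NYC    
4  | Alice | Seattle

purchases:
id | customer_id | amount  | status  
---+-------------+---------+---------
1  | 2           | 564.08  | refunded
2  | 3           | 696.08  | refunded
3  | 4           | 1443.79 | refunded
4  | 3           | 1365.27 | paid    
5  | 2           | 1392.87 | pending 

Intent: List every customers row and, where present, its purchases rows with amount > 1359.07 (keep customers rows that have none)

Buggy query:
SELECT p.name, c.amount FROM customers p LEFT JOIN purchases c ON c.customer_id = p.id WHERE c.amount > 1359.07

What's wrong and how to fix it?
Bug: A WHERE condition on the right-hand table after LEFT JOIN drops unmatched parents

Fix: Put 'c.amount > 1359.07' in the JOIN's ON clause instead of WHERE

Corrected query:
SELECT p.name, c.amount FROM customers p LEFT JOIN purchases c ON c.customer_id = p.id AND c.amount > 1359.07

Result:
name  | amount 
------+--------
Bob   | NULL   
Grace | 1392.87
Carol | 1365.27
Alice | 1443.79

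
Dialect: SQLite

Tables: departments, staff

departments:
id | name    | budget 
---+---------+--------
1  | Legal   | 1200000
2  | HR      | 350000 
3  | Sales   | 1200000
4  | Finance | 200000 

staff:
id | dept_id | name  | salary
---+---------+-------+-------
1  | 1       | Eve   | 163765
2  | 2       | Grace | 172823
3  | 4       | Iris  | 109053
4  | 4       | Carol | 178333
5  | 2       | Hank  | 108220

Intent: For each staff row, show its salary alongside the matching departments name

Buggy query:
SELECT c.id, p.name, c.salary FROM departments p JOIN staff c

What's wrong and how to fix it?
Bug: JOIN with no ON clause produces a cartesian product; every staff row pairs with every departments row

Fix: Specify the join condition linking the foreign key to the parent id

Corrected query:
SELECT c.id, p.name, c.salary FROM departments p JOIN staff c ON c.dept_id = p.id

Result:
id | name    | salary
---+---------+-------
1  | Legal   | 163765
2  | HR      | 172823
3  | Finance | 109053
4  | Finance | 178333
5  | HR      | 108220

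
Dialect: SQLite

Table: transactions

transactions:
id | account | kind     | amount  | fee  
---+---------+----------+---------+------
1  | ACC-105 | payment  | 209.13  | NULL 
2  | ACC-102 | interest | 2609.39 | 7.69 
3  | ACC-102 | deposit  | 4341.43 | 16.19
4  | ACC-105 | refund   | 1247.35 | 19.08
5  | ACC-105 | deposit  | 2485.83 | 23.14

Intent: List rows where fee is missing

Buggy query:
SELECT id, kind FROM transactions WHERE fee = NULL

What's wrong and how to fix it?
Bug: Comparing to NULL with '=' never matches; NULL = NULL is unknown, not true

Fix: Replace '= NULL' with 'IS NULL'

Corrected query:
SELECT id, kind FROM transactions WHERE fee IS NULL

Result:
id | kind   
---+--------
1  | payment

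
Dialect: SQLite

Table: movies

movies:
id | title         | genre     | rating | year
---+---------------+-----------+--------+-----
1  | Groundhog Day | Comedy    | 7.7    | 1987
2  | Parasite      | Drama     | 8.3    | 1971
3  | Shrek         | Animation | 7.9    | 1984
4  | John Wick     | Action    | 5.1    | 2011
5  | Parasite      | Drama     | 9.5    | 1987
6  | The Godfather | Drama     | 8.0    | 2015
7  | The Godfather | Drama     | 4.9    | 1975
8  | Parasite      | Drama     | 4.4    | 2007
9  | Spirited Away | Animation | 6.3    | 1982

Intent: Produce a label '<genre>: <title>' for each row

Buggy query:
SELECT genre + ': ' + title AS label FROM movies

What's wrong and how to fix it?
Bug: SQLite uses || for string concatenation; + coerces text to numbers (yielding 0)

Fix: Replace + with || to concatenate text

Corrected query:
SELECT genre || ': ' || title AS label FROM movies

Result:
label                   
------------------------
Comedy: Groundhog Day   
Drama: Parasite         
Animation: Shrek        
Action: John Wick       
Drama: Parasite         
Drama: The Godfather    
Drama: The Godfather    
Drama: Parasite         
Animation: Spirited Away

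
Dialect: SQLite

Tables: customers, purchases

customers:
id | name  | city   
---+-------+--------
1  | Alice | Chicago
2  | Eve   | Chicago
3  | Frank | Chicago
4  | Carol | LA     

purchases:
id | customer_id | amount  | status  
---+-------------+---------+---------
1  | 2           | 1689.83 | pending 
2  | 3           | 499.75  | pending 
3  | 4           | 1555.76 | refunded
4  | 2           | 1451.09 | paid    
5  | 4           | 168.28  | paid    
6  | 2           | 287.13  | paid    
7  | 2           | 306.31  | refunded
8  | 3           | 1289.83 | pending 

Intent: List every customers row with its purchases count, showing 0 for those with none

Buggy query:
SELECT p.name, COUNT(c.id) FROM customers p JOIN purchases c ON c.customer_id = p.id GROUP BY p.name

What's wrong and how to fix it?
Bug: INNER JOIN drops customers rows that have no matching purchases rows

Fix: Use LEFT JOIN so parents without children still appear (COUNT(c.id) gives 0)

Corrected query:
SELECT p.name, COUNT(c.id) FROM customers p LEFT JOIN purchases c ON c.customer_id = p.id GROUP BY p.name

Result:
name  | COUNT(c.id)
------+------------
Alice | 0          
Carol | 2          
Eve   | 4          
Frank | 2          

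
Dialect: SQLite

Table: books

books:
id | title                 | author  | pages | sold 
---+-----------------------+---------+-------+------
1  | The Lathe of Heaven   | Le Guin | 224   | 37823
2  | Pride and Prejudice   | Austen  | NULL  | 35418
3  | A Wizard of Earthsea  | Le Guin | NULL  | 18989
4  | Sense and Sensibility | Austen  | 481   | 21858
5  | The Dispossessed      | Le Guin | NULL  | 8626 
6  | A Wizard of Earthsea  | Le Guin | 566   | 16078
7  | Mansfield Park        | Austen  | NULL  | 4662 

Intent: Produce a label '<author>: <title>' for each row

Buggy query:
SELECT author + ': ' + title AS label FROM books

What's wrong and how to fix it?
Bug: '+' is numeric addition; on text columns SQLite converts them to 0 instead of concatenating

Fix: Use the || operator for string concatenation

Corrected query:
SELECT author || ': ' || title AS label FROM books

Result:
label                        
-----------------------------
Le Guin: The Lathe of Heaven 
Austen: Pride and Prejudice  
Le Guin: A Wizard of Earthsea
Austen: Sense and Sensibility
Le Guin: The Dispossessed    
Le Guin: A Wizard of Earthsea
Austen: Mansfield Park       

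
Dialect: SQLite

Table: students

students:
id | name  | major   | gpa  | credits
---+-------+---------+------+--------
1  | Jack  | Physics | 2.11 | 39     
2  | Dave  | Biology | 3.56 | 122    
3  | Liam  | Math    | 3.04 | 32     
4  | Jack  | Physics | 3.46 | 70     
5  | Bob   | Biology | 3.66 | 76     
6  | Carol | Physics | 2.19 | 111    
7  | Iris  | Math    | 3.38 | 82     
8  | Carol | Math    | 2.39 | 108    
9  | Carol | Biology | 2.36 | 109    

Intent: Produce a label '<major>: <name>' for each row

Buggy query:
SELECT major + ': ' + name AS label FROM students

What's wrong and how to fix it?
Bug: SQLite uses || for string concatenation; + coerces text to numbers (yielding 0)

Fix: Replace + with || to concatenate text

Corrected query:
SELECT major || ': ' || name AS label FROM students

Result:
label         
--------------
Physics: Jack 
Biology: Dave 
Math: Liam    
Physics: Jack 
Biology: Bob  
Physics: Carol
Math: Iris    
Math: Carol   
Biology: Carol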